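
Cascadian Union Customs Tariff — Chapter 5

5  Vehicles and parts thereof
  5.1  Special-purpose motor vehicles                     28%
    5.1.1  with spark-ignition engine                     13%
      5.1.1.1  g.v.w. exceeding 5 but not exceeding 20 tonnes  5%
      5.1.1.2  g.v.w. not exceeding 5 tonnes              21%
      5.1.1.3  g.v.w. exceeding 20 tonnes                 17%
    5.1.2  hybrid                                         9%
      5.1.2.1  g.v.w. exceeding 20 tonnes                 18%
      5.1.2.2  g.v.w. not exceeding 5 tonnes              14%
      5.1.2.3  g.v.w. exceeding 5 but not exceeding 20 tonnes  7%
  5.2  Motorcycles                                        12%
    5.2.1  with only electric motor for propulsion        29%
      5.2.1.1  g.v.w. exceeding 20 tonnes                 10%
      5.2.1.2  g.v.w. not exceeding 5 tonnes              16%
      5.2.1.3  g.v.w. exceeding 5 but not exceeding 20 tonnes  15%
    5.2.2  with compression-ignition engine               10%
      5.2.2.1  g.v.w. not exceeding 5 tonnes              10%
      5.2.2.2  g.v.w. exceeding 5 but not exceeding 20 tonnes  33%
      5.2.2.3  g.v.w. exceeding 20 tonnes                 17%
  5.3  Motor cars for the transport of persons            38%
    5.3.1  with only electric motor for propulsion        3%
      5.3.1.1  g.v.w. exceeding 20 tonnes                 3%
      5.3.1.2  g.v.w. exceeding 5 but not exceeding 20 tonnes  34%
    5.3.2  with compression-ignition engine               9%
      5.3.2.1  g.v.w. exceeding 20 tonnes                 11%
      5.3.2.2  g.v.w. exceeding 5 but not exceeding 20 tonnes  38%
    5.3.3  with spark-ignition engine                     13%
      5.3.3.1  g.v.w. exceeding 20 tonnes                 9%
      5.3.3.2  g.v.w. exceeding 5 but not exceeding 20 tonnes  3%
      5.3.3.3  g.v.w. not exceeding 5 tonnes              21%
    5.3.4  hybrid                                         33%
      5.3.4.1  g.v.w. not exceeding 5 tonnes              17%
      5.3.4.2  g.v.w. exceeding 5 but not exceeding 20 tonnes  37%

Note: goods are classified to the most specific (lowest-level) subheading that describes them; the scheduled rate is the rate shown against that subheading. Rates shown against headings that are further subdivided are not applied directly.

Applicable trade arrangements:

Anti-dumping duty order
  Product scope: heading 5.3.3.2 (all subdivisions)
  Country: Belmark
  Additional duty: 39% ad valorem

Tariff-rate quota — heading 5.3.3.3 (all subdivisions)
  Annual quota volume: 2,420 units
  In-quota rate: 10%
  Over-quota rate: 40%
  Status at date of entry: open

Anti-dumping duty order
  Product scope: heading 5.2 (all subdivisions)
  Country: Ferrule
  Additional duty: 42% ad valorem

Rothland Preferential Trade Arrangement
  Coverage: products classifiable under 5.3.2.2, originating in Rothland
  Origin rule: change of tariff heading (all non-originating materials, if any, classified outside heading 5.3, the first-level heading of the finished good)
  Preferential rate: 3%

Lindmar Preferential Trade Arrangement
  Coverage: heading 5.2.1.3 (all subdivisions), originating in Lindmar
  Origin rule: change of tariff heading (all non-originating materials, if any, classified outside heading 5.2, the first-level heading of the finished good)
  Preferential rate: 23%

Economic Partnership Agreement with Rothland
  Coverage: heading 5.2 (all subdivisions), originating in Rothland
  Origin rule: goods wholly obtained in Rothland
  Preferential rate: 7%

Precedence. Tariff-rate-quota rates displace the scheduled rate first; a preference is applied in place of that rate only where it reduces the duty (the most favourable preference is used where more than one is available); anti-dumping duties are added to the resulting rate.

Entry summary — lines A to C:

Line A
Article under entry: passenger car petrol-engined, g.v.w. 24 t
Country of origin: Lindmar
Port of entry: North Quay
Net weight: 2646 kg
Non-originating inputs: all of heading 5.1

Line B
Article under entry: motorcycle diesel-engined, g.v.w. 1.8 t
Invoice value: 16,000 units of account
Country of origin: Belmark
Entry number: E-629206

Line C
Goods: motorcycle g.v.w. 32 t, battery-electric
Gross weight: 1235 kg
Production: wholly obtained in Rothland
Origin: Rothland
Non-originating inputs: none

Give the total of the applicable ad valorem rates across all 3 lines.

Line A: passenger car → 5.3; petrol-engined → 5.3.3; g.v.w. 24 t → 5.3.3.1. Scheduled 9%. Lindmar agreement on 5.2.1.3: 5.3.3.1 not covered. → 9%.
Line B: motorcycle → 5.2; diesel-engined → 5.2.2; g.v.w. 1.8 t → 5.2.2.1. Scheduled 10%. No special measure applies. → 10%.
Line C: motorcycle → 5.2; battery-electric → 5.2.1; g.v.w. 32 t → 5.2.1.1. Scheduled 10%. Rothland agreement on 5.3.2.2: 5.2.1.1 not covered; Rothland agreement on 5.2: wholly obtained → 7% available; preferential 7%. → 7%.
Sum: 9% + 10% + 7% = 26%.

26%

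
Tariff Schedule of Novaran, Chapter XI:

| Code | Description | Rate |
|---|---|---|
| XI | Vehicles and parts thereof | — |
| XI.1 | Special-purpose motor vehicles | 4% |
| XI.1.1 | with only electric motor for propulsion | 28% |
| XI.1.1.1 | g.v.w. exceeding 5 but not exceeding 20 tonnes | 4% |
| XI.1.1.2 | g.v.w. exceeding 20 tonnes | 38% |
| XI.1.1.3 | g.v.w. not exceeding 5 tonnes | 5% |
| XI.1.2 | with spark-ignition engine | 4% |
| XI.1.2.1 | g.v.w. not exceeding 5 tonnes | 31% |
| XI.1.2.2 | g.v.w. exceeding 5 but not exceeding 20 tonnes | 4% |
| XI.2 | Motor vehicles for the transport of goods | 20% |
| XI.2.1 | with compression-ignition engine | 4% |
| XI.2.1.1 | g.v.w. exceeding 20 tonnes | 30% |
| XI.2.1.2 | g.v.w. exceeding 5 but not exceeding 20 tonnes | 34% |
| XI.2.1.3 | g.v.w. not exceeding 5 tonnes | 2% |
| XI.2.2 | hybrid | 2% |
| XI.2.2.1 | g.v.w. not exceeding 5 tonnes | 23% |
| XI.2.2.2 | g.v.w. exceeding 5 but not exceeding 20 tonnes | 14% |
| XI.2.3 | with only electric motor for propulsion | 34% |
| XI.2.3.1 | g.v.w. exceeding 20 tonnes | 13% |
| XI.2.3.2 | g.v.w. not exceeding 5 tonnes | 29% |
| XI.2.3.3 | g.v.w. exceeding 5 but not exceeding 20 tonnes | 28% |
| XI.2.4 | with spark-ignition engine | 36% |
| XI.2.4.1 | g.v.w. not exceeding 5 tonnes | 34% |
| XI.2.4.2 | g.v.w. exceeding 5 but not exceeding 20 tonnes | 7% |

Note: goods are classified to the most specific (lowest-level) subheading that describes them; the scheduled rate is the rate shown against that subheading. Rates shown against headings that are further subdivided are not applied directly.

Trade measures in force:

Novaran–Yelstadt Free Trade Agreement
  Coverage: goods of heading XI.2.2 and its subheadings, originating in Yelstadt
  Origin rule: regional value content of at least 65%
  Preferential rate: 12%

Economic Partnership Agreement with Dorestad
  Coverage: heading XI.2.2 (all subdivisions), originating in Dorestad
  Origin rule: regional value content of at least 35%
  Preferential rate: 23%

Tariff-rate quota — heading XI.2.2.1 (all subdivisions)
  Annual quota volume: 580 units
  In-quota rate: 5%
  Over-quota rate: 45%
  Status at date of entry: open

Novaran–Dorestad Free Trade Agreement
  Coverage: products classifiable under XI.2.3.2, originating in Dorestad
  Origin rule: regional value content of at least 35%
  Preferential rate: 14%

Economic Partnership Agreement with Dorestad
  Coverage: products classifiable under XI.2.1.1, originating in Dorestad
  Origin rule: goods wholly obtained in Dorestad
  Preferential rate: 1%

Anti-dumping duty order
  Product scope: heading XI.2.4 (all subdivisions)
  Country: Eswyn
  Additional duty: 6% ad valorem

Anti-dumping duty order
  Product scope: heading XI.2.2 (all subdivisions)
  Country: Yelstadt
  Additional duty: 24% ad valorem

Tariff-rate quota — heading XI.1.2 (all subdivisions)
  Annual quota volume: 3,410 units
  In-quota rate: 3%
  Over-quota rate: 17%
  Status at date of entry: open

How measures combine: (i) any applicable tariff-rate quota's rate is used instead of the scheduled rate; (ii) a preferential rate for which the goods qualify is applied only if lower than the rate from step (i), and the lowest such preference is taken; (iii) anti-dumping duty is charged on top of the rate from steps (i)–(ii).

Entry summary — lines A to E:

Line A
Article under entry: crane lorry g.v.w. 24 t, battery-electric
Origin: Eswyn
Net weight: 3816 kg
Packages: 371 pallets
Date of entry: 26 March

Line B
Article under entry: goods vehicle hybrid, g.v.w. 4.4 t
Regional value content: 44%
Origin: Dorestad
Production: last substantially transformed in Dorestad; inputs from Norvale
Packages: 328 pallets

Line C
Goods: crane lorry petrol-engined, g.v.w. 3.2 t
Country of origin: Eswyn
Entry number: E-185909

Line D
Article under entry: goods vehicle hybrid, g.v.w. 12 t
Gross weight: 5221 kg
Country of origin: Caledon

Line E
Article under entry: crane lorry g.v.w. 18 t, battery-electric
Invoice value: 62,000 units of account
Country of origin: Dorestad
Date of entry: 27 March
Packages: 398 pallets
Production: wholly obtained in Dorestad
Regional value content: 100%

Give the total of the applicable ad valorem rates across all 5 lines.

64%

Line A: crane lorry → XI.1; battery-electric → XI.1.1; g.v.w. 24 t → XI.1.1.2. Scheduled 38%. No special measure applies. → 38%.
Line B: goods vehicle → XI.2; hybrid → XI.2.2; g.v.w. 4.4 t → XI.2.2.1. Scheduled 23%. quota on XI.2.2.1 open → in-quota 5%; Dorestad agreement on XI.2.2: RVC ≥ 35% → 23% available; Dorestad agreement on XI.2.3.2: XI.2.2.1 not covered; Dorestad agreement on XI.2.1.1: XI.2.2.1 not covered; preference 23% not lower than 5% → no reduction. → 5%.
Line C: crane lorry → XI.1; petrol-engined → XI.1.2; g.v.w. 3.2 t → XI.1.2.1. Scheduled 31%. quota on XI.1.2 open → in-quota 3%. → 3%.
Line D: goods vehicle → XI.2; hybrid → XI.2.2; g.v.w. 12 t → XI.2.2.2. Scheduled 14%. No special measure applies. → 14%.
Line E: crane lorry → XI.1; battery-electric → XI.1.1; g.v.w. 18 t → XI.1.1.1. Scheduled 4%. Dorestad agreement on XI.2.2: XI.1.1.1 not covered; Dorestad agreement on XI.2.3.2: XI.1.1.1 not covered; Dorestad agreement on XI.2.1.1: XI.1.1.1 not covered. → 4%.
Sum: 38% + 5% + 3% + 14% + 4% = 64%.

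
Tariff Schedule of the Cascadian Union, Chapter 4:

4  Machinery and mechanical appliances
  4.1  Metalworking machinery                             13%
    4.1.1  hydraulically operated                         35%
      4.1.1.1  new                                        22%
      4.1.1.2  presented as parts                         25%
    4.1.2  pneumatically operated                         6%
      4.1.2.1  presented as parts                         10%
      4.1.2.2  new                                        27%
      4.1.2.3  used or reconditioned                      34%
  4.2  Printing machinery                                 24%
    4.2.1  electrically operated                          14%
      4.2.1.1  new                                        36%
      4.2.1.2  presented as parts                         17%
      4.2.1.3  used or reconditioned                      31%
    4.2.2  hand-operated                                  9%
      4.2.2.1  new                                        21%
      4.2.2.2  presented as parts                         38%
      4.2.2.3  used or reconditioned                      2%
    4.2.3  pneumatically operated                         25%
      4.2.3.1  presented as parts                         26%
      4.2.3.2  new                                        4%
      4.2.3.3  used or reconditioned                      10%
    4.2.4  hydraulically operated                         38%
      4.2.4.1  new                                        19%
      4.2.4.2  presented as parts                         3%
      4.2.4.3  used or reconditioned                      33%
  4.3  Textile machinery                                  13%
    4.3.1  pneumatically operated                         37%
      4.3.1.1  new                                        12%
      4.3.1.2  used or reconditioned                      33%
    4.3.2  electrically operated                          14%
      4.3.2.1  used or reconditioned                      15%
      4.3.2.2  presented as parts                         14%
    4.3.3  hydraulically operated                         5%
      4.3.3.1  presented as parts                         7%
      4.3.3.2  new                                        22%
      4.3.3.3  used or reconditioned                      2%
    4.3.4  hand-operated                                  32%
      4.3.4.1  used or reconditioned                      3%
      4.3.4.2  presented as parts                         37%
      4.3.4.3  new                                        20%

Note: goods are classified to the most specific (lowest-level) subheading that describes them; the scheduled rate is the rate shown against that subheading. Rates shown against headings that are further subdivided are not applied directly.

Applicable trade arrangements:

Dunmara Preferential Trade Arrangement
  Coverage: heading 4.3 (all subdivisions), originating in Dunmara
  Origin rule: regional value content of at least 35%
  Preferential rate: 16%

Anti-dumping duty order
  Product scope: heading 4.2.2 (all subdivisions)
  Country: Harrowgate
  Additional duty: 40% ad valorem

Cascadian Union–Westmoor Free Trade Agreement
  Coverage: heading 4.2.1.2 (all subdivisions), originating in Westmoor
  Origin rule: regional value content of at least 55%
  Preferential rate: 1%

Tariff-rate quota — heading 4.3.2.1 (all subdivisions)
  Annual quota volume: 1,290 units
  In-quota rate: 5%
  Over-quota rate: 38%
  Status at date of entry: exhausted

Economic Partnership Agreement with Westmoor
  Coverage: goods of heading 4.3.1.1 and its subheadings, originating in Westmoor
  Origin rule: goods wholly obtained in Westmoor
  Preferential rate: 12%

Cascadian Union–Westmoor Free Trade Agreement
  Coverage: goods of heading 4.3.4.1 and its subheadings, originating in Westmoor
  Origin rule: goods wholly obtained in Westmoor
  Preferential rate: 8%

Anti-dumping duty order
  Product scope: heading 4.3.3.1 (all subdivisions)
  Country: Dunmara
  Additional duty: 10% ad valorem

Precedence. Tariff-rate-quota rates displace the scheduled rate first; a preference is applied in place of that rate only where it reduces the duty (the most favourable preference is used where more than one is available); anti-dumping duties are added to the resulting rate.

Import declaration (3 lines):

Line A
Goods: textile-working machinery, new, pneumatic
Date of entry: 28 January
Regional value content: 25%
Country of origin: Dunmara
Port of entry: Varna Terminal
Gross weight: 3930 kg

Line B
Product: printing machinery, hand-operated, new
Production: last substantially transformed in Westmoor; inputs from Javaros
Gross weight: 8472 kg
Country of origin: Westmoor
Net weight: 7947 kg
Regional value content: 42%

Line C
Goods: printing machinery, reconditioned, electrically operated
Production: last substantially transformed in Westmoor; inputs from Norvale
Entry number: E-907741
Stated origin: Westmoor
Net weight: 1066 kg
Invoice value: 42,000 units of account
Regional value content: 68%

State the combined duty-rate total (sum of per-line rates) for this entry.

64%

Line A: textile-working → 4.3; pneumatic → 4.3.1; new → 4.3.1.1. Scheduled 12%. Dunmara agreement on 4.3: RVC < 35%. → 12%.
Line B: printing → 4.2; hand-operated → 4.2.2; new → 4.2.2.1. Scheduled 21%. Westmoor agreement on 4.2.1.2: 4.2.2.1 not covered; Westmoor agreement on 4.3.1.1: 4.2.2.1 not covered; Westmoor agreement on 4.3.4.1: 4.2.2.1 not covered. → 21%.
Line C: printing → 4.2; electrically operated → 4.2.1; reconditioned → 4.2.1.3. Scheduled 31%. Westmoor agreement on 4.2.1.2: 4.2.1.3 not covered; Westmoor agreement on 4.3.1.1: 4.2.1.3 not covered; Westmoor agreement on 4.3.4.1: 4.2.1.3 not covered. → 31%.
Sum: 12% + 21% + 31% = 64%.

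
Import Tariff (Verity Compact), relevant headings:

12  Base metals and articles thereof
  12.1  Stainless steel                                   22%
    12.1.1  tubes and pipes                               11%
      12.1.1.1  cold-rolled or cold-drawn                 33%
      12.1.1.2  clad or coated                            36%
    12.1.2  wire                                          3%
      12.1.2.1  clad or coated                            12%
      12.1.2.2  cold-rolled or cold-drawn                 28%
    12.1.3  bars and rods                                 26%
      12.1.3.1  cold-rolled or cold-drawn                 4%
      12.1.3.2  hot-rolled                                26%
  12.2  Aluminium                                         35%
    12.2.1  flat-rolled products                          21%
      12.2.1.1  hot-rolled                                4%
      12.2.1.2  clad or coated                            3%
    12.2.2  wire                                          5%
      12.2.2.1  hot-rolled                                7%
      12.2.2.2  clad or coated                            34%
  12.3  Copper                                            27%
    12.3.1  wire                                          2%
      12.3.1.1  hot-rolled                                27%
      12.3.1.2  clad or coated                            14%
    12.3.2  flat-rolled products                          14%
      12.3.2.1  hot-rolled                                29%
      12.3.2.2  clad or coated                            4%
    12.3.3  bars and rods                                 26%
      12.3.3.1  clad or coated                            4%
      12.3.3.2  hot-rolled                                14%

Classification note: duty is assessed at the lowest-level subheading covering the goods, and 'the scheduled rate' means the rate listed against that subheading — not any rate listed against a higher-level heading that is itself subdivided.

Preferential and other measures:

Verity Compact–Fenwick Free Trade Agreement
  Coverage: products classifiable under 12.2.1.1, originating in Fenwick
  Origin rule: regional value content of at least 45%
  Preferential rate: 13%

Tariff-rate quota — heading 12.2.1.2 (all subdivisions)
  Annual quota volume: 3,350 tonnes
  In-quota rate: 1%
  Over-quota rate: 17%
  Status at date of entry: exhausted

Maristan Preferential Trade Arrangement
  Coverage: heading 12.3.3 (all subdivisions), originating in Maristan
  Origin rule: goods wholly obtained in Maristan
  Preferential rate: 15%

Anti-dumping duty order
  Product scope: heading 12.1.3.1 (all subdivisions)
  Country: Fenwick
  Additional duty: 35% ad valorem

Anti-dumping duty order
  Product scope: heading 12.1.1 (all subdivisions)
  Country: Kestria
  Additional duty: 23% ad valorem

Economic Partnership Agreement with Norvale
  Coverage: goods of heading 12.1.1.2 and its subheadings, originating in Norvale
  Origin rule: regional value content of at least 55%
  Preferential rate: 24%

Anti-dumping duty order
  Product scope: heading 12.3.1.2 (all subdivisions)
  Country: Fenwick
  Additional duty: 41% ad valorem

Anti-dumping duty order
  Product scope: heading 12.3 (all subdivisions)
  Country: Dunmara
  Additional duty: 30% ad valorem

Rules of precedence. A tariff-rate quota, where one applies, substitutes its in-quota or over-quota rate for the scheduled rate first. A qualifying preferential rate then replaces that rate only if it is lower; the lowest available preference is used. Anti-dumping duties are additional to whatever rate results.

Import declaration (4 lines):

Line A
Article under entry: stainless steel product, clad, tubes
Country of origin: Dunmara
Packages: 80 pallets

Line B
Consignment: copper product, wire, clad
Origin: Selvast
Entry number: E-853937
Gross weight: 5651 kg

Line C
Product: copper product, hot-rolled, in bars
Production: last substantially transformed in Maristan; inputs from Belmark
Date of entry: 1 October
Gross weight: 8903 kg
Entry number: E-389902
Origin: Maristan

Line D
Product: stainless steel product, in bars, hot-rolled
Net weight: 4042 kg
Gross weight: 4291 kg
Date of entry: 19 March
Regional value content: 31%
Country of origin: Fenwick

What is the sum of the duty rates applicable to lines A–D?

Line A: stainless steel → 12.1; tubes → 12.1.1; clad → 12.1.1.2. Scheduled 36%. No special measure applies. → 36%.
Line B: copper → 12.3; wire → 12.3.1; clad → 12.3.1.2. Scheduled 14%. No special measure applies. → 14%.
Line C: copper → 12.3; in bars → 12.3.3; hot-rolled → 12.3.3.2. Scheduled 14%. Maristan agreement on 12.3.3: not wholly obtained. → 14%.
Line D: stainless steel → 12.1; in bars → 12.1.3; hot-rolled → 12.1.3.2. Scheduled 26%. Fenwick agreement on 12.2.1.1: 12.1.3.2 not covered. → 26%.
Sum: 36% + 14% + 14% + 26% = 90%.

90%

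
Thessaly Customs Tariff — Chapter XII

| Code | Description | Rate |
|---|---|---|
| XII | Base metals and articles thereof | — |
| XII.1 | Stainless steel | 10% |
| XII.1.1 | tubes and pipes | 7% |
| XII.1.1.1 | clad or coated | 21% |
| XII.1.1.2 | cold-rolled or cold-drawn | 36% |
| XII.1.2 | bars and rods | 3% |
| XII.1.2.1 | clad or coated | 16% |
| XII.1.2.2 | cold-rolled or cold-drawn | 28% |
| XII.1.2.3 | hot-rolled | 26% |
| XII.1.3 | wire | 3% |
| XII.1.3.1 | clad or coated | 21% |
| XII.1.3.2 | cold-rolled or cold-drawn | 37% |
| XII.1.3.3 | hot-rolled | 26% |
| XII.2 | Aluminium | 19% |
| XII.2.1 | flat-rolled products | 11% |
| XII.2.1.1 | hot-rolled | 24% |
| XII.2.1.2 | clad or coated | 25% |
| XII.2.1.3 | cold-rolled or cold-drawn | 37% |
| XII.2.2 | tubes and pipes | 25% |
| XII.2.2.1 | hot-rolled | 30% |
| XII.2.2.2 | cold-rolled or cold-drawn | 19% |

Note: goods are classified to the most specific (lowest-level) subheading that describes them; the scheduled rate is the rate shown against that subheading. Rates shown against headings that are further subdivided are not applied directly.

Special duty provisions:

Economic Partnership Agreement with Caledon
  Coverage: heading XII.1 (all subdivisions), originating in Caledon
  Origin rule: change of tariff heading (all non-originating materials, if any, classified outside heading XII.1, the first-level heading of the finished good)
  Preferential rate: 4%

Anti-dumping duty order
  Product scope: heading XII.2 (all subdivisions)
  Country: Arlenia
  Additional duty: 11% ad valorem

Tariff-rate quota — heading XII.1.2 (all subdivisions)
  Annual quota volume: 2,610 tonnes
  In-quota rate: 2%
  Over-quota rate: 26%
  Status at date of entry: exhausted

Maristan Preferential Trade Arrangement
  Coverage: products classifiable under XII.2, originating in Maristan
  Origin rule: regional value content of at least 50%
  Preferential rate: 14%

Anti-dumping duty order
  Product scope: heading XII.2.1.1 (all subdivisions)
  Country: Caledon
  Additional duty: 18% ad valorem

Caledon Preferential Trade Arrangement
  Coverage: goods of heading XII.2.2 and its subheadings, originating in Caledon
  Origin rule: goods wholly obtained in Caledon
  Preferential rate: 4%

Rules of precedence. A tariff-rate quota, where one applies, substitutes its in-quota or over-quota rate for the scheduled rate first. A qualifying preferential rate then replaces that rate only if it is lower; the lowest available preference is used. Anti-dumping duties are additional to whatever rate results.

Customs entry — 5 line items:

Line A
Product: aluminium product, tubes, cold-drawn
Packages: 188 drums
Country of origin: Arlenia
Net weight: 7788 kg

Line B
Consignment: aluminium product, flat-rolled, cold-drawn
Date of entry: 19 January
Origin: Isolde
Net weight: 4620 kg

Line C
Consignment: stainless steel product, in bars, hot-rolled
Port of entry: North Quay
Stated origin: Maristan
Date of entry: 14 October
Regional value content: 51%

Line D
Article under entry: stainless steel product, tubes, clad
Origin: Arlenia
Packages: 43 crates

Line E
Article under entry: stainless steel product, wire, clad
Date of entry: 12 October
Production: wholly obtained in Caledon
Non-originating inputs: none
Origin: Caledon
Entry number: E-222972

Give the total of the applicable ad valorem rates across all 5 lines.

118%

Line A: aluminium → XII.2; tubes → XII.2.2; cold-drawn → XII.2.2.2. Scheduled 19%. anti-dumping (Arlenia, XII.2): +11%; total 19% + 11% = 30%. → 30%.
Line B: aluminium → XII.2; flat-rolled → XII.2.1; cold-drawn → XII.2.1.3. Scheduled 37%. No special measure applies. → 37%.
Line C: stainless steel → XII.1; in bars → XII.1.2; hot-rolled → XII.1.2.3. Scheduled 26%. quota on XII.1.2 exhausted → over-quota 26%; Maristan agreement on XII.2: XII.1.2.3 not covered. → 26%.
Line D: stainless steel → XII.1; tubes → XII.1.1; clad → XII.1.1.1. Scheduled 21%. No special measure applies. → 21%.
Line E: stainless steel → XII.1; wire → XII.1.3; clad → XII.1.3.1. Scheduled 21%. Caledon agreement on XII.1: CTH met → 4% available; Caledon agreement on XII.2.2: XII.1.3.1 not covered; preferential 4%. → 4%.
Sum: 30% + 37% + 26% + 21% + 4% = 118%.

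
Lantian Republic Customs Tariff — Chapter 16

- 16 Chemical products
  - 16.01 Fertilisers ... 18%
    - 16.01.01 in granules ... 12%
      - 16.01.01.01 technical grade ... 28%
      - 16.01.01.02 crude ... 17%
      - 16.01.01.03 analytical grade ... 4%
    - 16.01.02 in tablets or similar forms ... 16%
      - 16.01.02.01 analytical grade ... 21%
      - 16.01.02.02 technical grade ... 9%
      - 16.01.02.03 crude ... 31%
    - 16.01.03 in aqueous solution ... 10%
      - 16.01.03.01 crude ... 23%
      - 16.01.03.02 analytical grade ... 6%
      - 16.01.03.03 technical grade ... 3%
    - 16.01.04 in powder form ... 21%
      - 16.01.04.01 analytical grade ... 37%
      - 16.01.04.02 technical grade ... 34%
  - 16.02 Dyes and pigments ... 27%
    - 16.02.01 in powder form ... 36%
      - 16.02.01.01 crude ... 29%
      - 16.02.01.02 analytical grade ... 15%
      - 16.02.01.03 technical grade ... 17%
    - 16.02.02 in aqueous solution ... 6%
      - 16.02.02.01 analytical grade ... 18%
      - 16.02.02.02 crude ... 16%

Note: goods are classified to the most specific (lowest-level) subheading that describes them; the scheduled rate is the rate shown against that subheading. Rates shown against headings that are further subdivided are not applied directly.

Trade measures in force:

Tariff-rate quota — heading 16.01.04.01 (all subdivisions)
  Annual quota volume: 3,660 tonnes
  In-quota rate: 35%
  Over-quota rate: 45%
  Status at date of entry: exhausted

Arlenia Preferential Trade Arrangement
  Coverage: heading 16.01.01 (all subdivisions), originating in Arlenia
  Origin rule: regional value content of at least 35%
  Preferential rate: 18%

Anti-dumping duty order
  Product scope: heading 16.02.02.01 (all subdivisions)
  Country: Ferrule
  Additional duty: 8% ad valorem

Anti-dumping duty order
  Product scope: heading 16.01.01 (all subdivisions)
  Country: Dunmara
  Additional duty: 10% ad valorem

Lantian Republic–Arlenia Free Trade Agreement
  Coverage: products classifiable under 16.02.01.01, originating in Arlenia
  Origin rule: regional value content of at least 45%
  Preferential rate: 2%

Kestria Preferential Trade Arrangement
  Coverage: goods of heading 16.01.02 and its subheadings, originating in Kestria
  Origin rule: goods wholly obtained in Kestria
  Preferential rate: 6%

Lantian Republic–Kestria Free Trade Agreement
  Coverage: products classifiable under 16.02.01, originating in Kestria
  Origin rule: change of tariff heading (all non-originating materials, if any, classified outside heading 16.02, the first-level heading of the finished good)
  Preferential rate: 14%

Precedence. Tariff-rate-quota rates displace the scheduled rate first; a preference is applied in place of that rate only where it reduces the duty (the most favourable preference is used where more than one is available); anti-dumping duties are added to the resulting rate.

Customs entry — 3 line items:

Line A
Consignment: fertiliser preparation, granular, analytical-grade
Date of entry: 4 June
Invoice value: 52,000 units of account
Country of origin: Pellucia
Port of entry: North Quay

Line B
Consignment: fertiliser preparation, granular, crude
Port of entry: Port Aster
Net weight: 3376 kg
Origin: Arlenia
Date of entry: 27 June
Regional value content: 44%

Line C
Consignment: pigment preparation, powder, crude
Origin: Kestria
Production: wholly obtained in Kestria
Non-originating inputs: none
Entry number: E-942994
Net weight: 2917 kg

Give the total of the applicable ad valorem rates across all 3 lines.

Line A: fertiliser → 16.01; granular → 16.01.01; analytical-grade → 16.01.01.03. Scheduled 4%. No special measure applies. → 4%.
Line B: fertiliser → 16.01; granular → 16.01.01; crude → 16.01.01.02. Scheduled 17%. Arlenia agreement on 16.01.01: RVC ≥ 35% → 18% available; Arlenia agreement on 16.02.01.01: 16.01.01.02 not covered; preference 18% not lower than 17% → no reduction. → 17%.
Line C: pigment → 16.02; powder → 16.02.01; crude → 16.02.01.01. Scheduled 29%. Kestria agreement on 16.01.02: 16.02.01.01 not covered; Kestria agreement on 16.02.01: CTH met → 14% available; preferential 14%. → 14%.
Sum: 4% + 17% + 14% = 35%.

35%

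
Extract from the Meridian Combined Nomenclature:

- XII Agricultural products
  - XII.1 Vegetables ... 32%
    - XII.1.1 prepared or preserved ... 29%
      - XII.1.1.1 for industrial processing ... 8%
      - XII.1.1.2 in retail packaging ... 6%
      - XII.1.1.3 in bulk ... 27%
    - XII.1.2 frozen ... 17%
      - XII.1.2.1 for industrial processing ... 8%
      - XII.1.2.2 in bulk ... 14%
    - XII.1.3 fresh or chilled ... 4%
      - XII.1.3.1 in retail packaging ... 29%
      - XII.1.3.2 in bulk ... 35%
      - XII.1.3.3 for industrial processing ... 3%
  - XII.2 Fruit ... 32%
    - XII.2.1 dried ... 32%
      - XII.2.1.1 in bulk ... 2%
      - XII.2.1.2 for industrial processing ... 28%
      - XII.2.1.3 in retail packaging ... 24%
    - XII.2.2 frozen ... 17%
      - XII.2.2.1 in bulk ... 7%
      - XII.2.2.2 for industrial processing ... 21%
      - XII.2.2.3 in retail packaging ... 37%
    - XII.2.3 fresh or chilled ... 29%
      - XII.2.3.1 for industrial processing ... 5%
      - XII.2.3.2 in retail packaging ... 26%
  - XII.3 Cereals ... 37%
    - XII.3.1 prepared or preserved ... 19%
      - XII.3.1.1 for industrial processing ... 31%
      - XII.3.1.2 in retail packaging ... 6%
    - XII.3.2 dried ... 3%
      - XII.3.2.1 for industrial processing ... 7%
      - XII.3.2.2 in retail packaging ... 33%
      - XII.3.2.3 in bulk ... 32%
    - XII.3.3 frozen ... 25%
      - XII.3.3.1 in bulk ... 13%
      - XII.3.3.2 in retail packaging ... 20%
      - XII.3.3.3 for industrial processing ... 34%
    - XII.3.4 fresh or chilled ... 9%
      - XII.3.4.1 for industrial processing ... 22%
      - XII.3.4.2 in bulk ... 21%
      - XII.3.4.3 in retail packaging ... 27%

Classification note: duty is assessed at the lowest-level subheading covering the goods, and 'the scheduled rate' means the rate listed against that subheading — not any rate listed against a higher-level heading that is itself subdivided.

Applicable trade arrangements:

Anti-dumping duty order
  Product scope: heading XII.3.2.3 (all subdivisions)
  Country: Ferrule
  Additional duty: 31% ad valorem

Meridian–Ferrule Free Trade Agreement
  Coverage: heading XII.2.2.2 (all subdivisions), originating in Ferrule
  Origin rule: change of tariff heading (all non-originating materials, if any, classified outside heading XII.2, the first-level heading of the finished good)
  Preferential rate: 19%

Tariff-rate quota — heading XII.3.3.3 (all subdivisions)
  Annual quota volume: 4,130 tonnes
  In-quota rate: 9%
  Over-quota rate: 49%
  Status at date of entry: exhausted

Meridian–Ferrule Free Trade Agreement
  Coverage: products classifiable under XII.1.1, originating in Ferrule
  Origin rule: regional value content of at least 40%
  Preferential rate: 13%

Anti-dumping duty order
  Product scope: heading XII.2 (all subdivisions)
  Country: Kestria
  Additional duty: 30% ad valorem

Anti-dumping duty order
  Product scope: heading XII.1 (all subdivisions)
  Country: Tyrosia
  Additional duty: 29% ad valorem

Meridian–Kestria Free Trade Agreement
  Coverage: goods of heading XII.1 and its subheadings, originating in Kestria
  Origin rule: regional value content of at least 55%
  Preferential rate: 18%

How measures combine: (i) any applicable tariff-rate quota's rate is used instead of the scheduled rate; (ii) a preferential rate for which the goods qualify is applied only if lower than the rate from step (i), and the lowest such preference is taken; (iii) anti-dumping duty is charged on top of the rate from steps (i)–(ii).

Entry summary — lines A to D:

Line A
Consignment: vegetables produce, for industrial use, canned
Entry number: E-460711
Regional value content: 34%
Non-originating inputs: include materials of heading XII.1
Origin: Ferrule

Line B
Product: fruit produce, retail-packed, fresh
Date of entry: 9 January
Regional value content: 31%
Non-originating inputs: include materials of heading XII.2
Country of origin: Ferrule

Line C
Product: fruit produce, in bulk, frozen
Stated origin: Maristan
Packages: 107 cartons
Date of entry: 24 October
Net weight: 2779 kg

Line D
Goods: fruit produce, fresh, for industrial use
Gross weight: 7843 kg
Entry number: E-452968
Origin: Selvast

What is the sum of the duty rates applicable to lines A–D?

46%

Line A: vegetables → XII.1; canned → XII.1.1; for industrial use → XII.1.1.1. Scheduled 8%. Ferrule agreement on XII.2.2.2: XII.1.1.1 not covered; Ferrule agreement on XII.1.1: RVC < 40%. → 8%.
Line B: fruit → XII.2; fresh → XII.2.3; retail-packed → XII.2.3.2. Scheduled 26%. Ferrule agreement on XII.2.2.2: XII.2.3.2 not covered; Ferrule agreement on XII.1.1: XII.2.3.2 not covered. → 26%.
Line C: fruit → XII.2; frozen → XII.2.2; in bulk → XII.2.2.1. Scheduled 7%. No special measure applies. → 7%.
Line D: fruit → XII.2; fresh → XII.2.3; for industrial use → XII.2.3.1. Scheduled 5%. No special measure applies. → 5%.
Sum: 8% + 26% + 7% + 5% = 46%.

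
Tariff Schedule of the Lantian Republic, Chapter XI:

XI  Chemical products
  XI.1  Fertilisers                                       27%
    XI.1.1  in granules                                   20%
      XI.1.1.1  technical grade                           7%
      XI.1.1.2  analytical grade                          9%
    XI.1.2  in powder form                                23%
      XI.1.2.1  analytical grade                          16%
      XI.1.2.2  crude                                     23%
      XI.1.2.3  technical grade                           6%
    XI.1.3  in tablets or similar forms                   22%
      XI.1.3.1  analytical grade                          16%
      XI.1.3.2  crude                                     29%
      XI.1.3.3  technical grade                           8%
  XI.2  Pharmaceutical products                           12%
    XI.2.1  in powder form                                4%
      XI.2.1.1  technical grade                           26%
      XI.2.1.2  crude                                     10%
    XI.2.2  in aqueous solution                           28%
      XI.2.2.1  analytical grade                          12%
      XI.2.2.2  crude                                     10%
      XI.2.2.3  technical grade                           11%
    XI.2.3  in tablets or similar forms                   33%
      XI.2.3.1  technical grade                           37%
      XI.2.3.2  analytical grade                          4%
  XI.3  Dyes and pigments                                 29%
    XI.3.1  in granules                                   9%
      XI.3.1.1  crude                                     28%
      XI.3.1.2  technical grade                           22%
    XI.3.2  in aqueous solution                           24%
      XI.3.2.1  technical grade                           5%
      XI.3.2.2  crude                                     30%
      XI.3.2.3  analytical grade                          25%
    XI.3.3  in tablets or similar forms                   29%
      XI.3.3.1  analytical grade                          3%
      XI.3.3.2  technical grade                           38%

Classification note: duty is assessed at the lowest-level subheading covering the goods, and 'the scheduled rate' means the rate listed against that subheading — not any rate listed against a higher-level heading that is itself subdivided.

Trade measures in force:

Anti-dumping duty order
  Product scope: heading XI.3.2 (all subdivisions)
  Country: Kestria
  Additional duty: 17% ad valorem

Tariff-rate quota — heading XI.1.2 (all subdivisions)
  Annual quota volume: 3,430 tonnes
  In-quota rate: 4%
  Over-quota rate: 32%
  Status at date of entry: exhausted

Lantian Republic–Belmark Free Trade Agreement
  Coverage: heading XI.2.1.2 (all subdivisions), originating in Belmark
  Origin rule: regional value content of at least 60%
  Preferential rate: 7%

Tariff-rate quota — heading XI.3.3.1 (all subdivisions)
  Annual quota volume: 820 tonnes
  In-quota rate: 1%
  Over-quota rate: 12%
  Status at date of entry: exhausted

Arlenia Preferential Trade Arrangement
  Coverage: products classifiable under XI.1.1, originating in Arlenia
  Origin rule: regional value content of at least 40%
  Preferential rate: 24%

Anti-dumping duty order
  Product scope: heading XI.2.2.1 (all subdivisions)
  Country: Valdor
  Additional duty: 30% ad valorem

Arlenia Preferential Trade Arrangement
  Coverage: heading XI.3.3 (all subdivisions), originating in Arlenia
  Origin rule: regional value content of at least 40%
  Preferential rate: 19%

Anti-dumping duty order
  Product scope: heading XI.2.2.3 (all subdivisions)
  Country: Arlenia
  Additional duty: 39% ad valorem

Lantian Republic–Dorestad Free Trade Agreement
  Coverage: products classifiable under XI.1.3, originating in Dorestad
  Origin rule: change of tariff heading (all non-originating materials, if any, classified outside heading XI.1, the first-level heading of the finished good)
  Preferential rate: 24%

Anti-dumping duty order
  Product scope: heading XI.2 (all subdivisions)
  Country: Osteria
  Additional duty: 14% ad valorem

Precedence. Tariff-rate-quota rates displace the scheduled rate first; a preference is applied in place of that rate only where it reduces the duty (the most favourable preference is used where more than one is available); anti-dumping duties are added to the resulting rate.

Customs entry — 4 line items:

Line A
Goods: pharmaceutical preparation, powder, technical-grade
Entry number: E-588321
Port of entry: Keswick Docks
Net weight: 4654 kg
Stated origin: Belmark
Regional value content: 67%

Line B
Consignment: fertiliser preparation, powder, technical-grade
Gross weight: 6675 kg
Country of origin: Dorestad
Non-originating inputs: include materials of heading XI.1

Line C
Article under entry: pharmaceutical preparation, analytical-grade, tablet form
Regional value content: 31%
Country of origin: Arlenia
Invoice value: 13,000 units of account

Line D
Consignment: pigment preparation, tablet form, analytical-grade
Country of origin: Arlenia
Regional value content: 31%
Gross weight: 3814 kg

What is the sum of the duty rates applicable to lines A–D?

Line A: pharmaceutical → XI.2; powder → XI.2.1; technical-grade → XI.2.1.1. Scheduled 26%. Belmark agreement on XI.2.1.2: XI.2.1.1 not covered. → 26%.
Line B: fertiliser → XI.1; powder → XI.1.2; technical-grade → XI.1.2.3. Scheduled 6%. quota on XI.1.2 exhausted → over-quota 32%; Dorestad agreement on XI.1.3: XI.1.2.3 not covered. → 32%.
Line C: pharmaceutical → XI.2; tablet form → XI.2.3; analytical-grade → XI.2.3.2. Scheduled 4%. Arlenia agreement on XI.1.1: XI.2.3.2 not covered; Arlenia agreement on XI.3.3: XI.2.3.2 not covered. → 4%.
Line D: pigment → XI.3; tablet form → XI.3.3; analytical-grade → XI.3.3.1. Scheduled 3%. quota on XI.3.3.1 exhausted → over-quota 12%; Arlenia agreement on XI.1.1: XI.3.3.1 not covered; Arlenia agreement on XI.3.3: RVC < 40%. → 12%.
Sum: 26% + 32% + 4% + 12% = 74%.

74%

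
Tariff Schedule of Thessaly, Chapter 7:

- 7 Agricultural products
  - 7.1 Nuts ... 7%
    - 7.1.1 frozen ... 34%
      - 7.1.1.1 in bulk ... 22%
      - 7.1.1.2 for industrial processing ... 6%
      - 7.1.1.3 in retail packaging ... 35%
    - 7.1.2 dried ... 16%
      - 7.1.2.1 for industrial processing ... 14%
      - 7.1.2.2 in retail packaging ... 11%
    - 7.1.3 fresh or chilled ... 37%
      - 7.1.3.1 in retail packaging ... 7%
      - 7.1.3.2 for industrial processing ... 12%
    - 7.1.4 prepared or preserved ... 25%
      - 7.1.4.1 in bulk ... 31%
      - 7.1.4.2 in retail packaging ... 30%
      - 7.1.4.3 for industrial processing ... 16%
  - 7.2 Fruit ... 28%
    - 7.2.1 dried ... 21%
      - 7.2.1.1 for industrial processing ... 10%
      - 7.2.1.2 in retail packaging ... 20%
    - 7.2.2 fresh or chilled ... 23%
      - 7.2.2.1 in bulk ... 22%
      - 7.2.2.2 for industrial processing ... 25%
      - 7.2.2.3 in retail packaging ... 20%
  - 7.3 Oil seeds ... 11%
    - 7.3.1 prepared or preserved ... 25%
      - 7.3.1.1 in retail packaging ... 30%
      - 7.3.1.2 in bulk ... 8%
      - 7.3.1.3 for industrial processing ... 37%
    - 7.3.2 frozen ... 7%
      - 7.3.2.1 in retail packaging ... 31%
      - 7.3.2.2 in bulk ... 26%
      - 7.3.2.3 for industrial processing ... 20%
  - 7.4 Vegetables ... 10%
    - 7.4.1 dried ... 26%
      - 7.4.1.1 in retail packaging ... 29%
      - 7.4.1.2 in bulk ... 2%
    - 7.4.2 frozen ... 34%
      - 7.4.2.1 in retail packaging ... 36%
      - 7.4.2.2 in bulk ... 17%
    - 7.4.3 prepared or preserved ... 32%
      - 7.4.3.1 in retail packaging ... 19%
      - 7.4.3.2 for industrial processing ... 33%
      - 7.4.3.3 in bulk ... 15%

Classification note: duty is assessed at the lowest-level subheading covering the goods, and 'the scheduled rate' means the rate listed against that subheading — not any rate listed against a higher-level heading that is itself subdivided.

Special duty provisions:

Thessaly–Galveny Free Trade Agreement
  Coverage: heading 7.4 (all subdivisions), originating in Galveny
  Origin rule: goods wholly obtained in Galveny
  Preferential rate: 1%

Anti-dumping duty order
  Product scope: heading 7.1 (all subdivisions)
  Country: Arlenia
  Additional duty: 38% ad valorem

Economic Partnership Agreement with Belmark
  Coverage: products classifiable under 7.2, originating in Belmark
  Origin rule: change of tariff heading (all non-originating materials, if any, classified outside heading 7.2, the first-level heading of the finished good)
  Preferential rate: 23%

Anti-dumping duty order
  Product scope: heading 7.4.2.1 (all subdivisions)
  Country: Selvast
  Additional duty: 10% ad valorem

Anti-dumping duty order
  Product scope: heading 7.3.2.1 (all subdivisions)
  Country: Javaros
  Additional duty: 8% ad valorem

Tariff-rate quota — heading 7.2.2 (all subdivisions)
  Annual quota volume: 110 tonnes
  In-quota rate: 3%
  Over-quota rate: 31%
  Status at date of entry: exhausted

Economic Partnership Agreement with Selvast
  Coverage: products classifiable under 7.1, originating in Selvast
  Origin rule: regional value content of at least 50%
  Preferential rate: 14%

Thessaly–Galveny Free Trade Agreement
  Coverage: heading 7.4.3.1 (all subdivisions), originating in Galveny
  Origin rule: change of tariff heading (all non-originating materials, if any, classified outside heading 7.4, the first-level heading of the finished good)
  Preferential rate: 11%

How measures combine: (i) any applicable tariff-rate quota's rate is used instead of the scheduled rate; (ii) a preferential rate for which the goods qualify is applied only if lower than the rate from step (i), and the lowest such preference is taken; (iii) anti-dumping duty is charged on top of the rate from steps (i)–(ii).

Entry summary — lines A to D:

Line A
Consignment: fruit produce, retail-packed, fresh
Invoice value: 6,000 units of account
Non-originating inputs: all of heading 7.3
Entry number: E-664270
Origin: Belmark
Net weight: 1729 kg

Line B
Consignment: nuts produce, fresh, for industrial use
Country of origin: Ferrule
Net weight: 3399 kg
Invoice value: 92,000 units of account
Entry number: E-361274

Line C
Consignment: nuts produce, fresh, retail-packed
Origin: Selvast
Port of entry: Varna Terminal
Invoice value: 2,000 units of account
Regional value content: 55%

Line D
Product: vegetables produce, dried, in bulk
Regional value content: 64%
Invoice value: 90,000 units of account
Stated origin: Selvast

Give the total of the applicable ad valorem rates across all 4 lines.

Line A: fruit → 7.2; fresh → 7.2.2; retail-packed → 7.2.2.3. Scheduled 20%. quota on 7.2.2 exhausted → over-quota 31%; Belmark agreement on 7.2: CTH met → 23% available; preferential 23%. → 23%.
Line B: nuts → 7.1; fresh → 7.1.3; for industrial use → 7.1.3.2. Scheduled 12%. No special measure applies. → 12%.
Line C: nuts → 7.1; fresh → 7.1.3; retail-packed → 7.1.3.1. Scheduled 7%. Selvast agreement on 7.1: RVC ≥ 50% → 14% available; preference 14% not lower than 7% → no reduction. → 7%.
Line D: vegetables → 7.4; dried → 7.4.1; in bulk → 7.4.1.2. Scheduled 2%. Selvast agreement on 7.1: 7.4.1.2 not covered. → 2%.
Sum: 23% + 12% + 7% + 2% = 44%.

44%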